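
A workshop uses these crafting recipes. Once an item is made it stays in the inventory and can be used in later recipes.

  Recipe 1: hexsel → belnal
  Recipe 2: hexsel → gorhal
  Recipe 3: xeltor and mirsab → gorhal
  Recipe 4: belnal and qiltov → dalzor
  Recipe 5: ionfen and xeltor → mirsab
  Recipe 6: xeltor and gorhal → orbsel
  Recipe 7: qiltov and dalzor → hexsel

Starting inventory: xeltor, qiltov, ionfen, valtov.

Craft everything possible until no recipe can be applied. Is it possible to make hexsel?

hexsel would need qiltov and dalzor (Recipe 7), but dalzor is never obtained.

No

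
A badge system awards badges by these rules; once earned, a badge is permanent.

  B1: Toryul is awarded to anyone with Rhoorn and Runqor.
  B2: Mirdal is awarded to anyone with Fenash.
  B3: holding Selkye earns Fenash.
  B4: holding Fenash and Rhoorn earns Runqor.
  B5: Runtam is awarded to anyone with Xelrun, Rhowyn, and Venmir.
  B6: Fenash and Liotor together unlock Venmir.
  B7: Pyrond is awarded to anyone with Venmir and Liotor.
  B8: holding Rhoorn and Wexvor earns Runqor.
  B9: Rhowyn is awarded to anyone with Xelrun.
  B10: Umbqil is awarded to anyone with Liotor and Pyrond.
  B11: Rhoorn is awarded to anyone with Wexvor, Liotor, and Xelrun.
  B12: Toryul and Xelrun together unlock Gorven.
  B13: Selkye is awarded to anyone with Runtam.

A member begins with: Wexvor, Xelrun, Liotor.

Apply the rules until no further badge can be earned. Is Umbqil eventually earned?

No

Umbqil would need Liotor and Pyrond (B10), but Pyrond is never earned.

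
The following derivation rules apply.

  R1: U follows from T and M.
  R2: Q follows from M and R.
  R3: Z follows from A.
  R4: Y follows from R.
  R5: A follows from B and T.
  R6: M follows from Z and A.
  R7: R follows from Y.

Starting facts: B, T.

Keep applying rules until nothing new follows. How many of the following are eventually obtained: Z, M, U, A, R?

4

B and T hold, so A follows (R5).
From A, R3 gives Z.
Z and A hold, so M follows (R6).
From T and M, R1 gives U.
Z: reached.
M: reached.
U: reached.
A: reached.
R would need Y (R7), but Y is never established.
Reached: Z, M, U, and A — 4 of the 5.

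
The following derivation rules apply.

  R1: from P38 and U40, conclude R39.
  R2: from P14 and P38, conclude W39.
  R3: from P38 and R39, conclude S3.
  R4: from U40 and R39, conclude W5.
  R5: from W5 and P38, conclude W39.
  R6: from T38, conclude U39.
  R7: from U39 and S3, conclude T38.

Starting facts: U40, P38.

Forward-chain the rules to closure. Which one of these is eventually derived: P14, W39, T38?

W39

From P38 and U40, R1 gives R39.
U40 and R39 hold, so W5 follows (R4).
W5 and P38 hold, so W39 follows (R5).
No rule produces P14, and it is not given. T38 would need U39 and S3 (R7), but U39 is never established.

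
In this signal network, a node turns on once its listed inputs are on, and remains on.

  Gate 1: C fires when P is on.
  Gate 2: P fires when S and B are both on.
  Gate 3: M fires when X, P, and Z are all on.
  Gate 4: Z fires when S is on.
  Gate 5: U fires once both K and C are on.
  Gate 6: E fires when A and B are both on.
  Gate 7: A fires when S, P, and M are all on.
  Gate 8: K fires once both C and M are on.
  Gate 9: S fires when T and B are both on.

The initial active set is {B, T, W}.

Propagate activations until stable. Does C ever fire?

Yes

T and B are on, so S fires (Gate 9).
Gate 2: S and B on → P on.
P is on, so C fires (Gate 1).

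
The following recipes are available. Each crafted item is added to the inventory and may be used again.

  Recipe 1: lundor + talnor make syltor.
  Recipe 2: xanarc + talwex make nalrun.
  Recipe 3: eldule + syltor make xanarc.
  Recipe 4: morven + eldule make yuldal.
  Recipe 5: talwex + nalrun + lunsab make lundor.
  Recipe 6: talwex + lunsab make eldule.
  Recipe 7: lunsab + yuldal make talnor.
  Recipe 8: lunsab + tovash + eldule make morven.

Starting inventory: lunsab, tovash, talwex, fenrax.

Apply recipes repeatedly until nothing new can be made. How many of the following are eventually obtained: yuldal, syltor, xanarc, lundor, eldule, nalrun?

talwex + lunsab → eldule (Recipe 6).
lunsab + tovash + eldule → morven (Recipe 8).
morven + eldule → yuldal (Recipe 4).
yuldal: reached.
syltor would need lundor and talnor (Recipe 1), but lundor is never obtained.
xanarc would need eldule and syltor (Recipe 3), but syltor is never obtained.
lundor would need talwex, nalrun, and lunsab (Recipe 5), but nalrun is never obtained.
eldule: reached.
nalrun would need xanarc and talwex (Recipe 2), but xanarc is never obtained.
Reached: yuldal and eldule — 2 of the 6.

2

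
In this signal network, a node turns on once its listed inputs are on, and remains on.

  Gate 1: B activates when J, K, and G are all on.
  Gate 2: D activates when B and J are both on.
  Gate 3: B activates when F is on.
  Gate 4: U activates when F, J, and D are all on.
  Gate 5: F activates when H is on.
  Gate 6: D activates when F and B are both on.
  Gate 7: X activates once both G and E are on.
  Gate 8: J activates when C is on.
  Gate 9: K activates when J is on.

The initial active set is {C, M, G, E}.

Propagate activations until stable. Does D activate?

Yes

Gate 8: C on → J on.
Gate 9: J on → K on.
Gate 1: J, K, and G on → B on.
B and J are on, so D activates (Gate 2).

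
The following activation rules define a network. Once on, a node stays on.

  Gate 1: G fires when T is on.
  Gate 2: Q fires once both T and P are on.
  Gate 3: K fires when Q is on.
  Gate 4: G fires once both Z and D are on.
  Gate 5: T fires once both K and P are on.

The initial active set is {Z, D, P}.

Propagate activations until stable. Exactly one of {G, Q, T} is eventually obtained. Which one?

G

Z and D are on, so G fires (Gate 4).
Q would need T and P (Gate 2), but T never turns on. T would need K and P (Gate 5), but K never turns on.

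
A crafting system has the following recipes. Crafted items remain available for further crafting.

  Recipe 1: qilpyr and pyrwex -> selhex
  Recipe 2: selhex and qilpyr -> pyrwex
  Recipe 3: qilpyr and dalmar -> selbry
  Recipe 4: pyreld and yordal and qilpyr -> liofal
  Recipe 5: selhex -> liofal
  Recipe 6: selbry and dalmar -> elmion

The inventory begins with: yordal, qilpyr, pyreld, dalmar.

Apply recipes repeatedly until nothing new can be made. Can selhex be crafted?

selhex would need qilpyr and pyrwex (Recipe 1), but pyrwex is never obtained.

No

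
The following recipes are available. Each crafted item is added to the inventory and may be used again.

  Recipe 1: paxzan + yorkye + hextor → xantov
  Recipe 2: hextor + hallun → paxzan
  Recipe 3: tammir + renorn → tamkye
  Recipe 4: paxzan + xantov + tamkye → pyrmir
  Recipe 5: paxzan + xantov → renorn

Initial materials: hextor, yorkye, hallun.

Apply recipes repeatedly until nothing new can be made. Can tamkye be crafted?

tamkye would need tammir and renorn (Recipe 3), but tammir is never obtained.

No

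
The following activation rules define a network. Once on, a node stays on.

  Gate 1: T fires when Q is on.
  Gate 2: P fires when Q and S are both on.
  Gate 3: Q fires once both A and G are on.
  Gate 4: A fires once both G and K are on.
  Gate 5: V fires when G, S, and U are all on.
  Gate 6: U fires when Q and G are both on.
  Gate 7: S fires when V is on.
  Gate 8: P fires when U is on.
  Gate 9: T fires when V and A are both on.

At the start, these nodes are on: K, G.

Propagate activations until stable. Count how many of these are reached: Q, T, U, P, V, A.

5

G and K are on, so A fires (Gate 4).
Gate 3: A and G on → Q on.
Gate 6: Q and G on → U on.
Q is on, so T fires (Gate 1).
Gate 8: U on → P on.
Q: reached.
T: reached.
U: reached.
P: reached.
V would need G, S, and U (Gate 5), but S never turns on.
A: reached.
Reached: Q, T, U, P, and A — 5 of the 6.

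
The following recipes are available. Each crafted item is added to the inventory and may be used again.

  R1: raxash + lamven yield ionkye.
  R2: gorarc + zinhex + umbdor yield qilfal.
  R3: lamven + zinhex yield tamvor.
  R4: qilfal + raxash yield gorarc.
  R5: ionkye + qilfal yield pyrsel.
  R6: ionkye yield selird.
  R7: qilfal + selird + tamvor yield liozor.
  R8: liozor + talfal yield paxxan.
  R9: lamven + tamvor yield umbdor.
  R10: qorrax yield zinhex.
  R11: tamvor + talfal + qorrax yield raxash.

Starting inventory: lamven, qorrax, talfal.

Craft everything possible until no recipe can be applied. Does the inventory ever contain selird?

Yes

Using R10, qorrax makes zinhex.
Using R3, lamven and zinhex make tamvor.
Using R11, tamvor, talfal, and qorrax make raxash.
Using R1, raxash and lamven make ionkye.
Using R6, ionkye makes selird.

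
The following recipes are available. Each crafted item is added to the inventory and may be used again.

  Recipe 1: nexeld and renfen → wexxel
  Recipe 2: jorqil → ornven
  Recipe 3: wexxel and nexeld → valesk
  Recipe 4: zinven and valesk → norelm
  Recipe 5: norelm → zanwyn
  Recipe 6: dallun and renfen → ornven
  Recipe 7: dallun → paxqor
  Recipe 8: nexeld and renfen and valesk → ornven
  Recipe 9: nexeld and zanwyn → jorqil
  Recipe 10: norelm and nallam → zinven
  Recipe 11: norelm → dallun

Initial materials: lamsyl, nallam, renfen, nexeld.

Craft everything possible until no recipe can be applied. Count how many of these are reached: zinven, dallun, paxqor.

0

zinven would need norelm and nallam (Recipe 10), but norelm is never obtained.
dallun would need norelm (Recipe 11), but norelm is never obtained.
paxqor would need dallun (Recipe 7), but dallun is never obtained.
None of the 3 are reached.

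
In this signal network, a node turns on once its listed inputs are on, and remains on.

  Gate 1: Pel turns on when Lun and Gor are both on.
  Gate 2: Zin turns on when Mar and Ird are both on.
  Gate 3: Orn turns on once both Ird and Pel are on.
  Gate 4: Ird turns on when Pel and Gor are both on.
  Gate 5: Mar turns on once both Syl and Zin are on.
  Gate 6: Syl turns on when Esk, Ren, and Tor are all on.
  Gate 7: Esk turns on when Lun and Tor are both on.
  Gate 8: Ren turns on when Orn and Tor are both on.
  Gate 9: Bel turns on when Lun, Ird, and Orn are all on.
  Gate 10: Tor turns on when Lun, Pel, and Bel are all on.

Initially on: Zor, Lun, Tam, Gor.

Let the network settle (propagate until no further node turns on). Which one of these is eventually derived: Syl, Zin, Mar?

Syl

Lun and Gor are on, so Pel turns on (Gate 1).
Pel and Gor are on, so Ird turns on (Gate 4).
Gate 3: Ird and Pel on → Orn on.
Lun, Ird, and Orn are on, so Bel turns on (Gate 9).
Lun, Pel, and Bel are on, so Tor turns on (Gate 10).
Lun and Tor are on, so Esk turns on (Gate 7).
Orn and Tor are on, so Ren turns on (Gate 8).
Gate 6: Esk, Ren, and Tor on → Syl on.
Mar would need Syl and Zin (Gate 5), but Zin never turns on. Zin would need Mar and Ird (Gate 2), but Mar never turns on.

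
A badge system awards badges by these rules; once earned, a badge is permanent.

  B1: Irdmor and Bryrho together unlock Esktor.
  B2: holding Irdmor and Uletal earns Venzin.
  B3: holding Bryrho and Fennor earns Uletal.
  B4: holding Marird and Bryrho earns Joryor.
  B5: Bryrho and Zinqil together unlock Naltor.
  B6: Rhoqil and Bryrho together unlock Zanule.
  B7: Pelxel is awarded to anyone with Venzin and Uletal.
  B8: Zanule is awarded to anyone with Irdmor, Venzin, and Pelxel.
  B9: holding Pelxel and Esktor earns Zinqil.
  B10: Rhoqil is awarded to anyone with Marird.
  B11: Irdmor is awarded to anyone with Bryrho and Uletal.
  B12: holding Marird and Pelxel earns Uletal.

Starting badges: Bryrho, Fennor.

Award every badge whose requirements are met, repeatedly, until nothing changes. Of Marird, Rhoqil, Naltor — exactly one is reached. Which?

Naltor

With Bryrho and Fennor, Uletal is earned (B3).
With Bryrho and Uletal, Irdmor is earned (B11).
With Irdmor and Bryrho, Esktor is earned (B1).
With Irdmor and Uletal, Venzin is earned (B2).
With Venzin and Uletal, Pelxel is earned (B7).
With Pelxel and Esktor, Zinqil is earned (B9).
With Bryrho and Zinqil, Naltor is earned (B5).
Rhoqil would need Marird (B10), but Marird is never earned. No rule produces Marird, and it is not given.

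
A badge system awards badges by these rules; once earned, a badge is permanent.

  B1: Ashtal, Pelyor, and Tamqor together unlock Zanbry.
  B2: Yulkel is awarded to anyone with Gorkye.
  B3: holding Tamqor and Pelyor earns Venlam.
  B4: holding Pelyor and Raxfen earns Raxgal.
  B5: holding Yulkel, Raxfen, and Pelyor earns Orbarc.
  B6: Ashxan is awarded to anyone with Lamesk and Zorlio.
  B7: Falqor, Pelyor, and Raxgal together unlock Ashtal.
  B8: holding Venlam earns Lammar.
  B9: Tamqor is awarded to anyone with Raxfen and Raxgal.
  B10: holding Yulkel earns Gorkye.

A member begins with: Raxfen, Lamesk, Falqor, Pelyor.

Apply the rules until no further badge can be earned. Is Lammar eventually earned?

Yes

With Pelyor and Raxfen, Raxgal is earned (B4).
With Raxfen and Raxgal, Tamqor is earned (B9).
With Tamqor and Pelyor, Venlam is earned (B3).
With Venlam, Lammar is earned (B8).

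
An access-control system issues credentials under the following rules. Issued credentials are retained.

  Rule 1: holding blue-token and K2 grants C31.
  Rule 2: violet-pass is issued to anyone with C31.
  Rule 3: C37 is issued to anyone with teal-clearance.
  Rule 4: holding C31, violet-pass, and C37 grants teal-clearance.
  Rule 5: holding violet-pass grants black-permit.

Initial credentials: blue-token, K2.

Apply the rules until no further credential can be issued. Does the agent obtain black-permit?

Holding blue-token and K2 grants C31 (Rule 1).
Holding C31 grants violet-pass (Rule 2).
Holding violet-pass grants black-permit (Rule 5).

Yes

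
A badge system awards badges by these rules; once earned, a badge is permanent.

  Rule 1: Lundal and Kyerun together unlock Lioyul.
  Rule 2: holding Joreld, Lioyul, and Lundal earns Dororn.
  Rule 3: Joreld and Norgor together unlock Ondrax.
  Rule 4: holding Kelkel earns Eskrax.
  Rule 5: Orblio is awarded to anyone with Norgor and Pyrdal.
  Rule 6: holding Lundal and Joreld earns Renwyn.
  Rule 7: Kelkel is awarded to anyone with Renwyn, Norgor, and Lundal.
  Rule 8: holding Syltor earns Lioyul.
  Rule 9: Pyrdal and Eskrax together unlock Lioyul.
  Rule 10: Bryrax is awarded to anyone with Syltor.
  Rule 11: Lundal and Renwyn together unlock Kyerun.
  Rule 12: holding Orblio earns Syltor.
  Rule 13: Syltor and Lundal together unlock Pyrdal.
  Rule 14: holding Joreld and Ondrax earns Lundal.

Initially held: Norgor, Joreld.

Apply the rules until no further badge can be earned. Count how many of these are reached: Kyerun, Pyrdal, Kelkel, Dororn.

With Joreld and Norgor, Ondrax is earned (Rule 3).
With Joreld and Ondrax, Lundal is earned (Rule 14).
With Lundal and Joreld, Renwyn is earned (Rule 6).
With Renwyn, Norgor, and Lundal, Kelkel is earned (Rule 7).
With Lundal and Renwyn, Kyerun is earned (Rule 11).
With Lundal and Kyerun, Lioyul is earned (Rule 1).
With Joreld, Lioyul, and Lundal, Dororn is earned (Rule 2).
Kyerun: reached.
Pyrdal would need Syltor and Lundal (Rule 13), but Syltor is never earned.
Kelkel: reached.
Dororn: reached.
Reached: Kyerun, Kelkel, and Dororn — 3 of the 4.

3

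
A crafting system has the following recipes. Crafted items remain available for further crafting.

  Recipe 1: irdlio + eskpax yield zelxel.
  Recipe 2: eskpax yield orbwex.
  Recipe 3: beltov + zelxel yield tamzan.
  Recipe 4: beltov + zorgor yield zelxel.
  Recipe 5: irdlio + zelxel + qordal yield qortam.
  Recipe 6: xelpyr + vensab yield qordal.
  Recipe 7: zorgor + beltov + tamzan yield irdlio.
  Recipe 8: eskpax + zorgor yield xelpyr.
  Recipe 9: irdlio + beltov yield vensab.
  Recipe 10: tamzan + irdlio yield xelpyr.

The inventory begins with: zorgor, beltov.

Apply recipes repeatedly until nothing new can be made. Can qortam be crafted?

Yes

Using Recipe 4, beltov and zorgor make zelxel.
beltov + zelxel → tamzan (Recipe 3).
Using Recipe 7, zorgor, beltov, and tamzan make irdlio.
Using Recipe 10, tamzan and irdlio make xelpyr.
Using Recipe 9, irdlio and beltov make vensab.
xelpyr + vensab → qordal (Recipe 6).
irdlio + zelxel + qordal → qortam (Recipe 5).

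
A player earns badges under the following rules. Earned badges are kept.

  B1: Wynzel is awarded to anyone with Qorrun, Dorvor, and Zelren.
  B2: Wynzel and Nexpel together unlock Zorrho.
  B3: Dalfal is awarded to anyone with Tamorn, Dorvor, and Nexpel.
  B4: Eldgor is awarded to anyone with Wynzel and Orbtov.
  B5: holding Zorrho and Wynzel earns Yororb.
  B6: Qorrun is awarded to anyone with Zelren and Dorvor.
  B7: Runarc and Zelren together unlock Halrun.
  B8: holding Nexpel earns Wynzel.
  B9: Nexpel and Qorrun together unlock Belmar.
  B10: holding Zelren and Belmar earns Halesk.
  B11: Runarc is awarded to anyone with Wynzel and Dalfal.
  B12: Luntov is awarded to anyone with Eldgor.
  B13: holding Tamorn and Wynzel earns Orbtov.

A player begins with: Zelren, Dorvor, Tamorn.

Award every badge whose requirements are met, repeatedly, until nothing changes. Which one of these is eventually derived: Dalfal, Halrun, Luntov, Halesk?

With Zelren and Dorvor, Qorrun is earned (B6).
With Qorrun, Dorvor, and Zelren, Wynzel is earned (B1).
With Tamorn and Wynzel, Orbtov is earned (B13).
With Wynzel and Orbtov, Eldgor is earned (B4).
With Eldgor, Luntov is earned (B12).
Halesk would need Zelren and Belmar (B10), but Belmar is never earned. Halrun would need Runarc and Zelren (B7), but Runarc is never earned. Dalfal would need Tamorn, Dorvor, and Nexpel (B3), but Nexpel is never earned.

Luntov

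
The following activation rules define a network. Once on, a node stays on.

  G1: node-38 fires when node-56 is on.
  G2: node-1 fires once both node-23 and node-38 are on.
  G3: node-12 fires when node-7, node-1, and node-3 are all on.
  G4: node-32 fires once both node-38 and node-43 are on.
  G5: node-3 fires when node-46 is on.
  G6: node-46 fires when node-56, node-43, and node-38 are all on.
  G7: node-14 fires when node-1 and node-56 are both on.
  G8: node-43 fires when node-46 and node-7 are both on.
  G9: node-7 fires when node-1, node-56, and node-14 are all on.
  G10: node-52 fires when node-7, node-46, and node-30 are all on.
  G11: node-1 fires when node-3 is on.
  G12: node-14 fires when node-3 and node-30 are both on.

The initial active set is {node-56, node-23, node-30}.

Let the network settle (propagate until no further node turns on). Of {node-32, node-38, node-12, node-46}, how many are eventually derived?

1

node-56 is on, so node-38 fires (G1).
node-32 would need node-38 and node-43 (G4), but node-43 never turns on.
node-38: reached.
node-12 would need node-7, node-1, and node-3 (G3), but node-3 never turns on.
node-46 would need node-56, node-43, and node-38 (G6), but node-43 never turns on.
Reached: node-38 — 1 of the 4.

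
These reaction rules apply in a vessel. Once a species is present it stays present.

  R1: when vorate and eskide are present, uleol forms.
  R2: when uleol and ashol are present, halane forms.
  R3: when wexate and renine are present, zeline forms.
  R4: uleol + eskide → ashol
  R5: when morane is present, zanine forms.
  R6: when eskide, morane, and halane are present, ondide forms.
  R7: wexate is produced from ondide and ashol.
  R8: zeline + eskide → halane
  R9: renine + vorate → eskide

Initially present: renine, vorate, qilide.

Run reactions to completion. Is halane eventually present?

Yes

renine and vorate present → eskide forms (R9).
vorate and eskide present → uleol forms (R1).
uleol and eskide present → ashol forms (R4).
uleol and ashol present → halane forms (R2).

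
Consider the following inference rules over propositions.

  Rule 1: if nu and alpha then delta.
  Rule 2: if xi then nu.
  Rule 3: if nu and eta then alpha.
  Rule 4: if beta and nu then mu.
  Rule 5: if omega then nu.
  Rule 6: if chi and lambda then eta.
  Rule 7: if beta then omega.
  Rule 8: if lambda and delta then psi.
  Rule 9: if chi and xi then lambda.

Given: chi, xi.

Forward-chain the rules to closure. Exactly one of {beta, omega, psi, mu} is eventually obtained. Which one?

chi and xi hold, so lambda follows (Rule 9).
From xi, Rule 2 gives nu.
From chi and lambda, Rule 6 gives eta.
nu and eta hold, so alpha follows (Rule 3).
From nu and alpha, Rule 1 gives delta.
From lambda and delta, Rule 8 gives psi.
No rule produces beta, and it is not given. omega would need beta (Rule 7), but beta is never established. mu would need beta and nu (Rule 4), but beta is never established.

psi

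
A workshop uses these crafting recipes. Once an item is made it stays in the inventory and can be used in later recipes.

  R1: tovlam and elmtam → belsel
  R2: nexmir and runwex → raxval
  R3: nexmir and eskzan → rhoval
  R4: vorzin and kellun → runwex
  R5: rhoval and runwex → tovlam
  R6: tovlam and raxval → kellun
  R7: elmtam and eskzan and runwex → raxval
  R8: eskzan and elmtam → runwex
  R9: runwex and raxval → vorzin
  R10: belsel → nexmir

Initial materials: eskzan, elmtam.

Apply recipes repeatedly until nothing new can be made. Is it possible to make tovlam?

No

tovlam would need rhoval and runwex (R5), but rhoval is never obtained.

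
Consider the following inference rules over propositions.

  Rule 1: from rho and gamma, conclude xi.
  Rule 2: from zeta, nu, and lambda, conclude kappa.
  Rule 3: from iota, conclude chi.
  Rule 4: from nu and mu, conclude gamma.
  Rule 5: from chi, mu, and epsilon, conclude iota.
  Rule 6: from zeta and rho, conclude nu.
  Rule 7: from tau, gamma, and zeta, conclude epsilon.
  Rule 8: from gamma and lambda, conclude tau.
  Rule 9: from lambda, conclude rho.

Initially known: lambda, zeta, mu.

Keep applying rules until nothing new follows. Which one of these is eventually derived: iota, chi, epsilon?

lambda holds, so rho follows (Rule 9).
zeta and rho hold, so nu follows (Rule 6).
From nu and mu, Rule 4 gives gamma.
gamma and lambda hold, so tau follows (Rule 8).
tau, gamma, and zeta hold, so epsilon follows (Rule 7).
iota would need chi, mu, and epsilon (Rule 5), but chi is never established. chi would need iota (Rule 3), but iota is never established.

epsilon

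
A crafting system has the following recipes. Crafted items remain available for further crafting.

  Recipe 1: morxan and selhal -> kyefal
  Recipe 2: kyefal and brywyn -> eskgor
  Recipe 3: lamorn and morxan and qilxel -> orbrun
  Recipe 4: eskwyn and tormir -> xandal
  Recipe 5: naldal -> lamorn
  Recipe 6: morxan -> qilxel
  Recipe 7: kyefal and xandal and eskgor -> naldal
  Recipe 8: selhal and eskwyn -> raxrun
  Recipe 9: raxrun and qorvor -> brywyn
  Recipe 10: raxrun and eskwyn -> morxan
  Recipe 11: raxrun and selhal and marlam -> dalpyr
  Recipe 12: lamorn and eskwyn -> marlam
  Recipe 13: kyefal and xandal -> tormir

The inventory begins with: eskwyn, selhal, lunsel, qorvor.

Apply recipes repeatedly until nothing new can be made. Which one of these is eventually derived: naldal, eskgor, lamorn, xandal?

eskgor

Using Recipe 8, selhal and eskwyn make raxrun.
raxrun and qorvor -> brywyn (Recipe 9).
Using Recipe 10, raxrun and eskwyn make morxan.
morxan and selhal -> kyefal (Recipe 1).
Using Recipe 2, kyefal and brywyn make eskgor.
naldal would need kyefal, xandal, and eskgor (Recipe 7), but xandal is never obtained. xandal would need eskwyn and tormir (Recipe 4), but tormir is never obtained. lamorn would need naldal (Recipe 5), but naldal is never obtained.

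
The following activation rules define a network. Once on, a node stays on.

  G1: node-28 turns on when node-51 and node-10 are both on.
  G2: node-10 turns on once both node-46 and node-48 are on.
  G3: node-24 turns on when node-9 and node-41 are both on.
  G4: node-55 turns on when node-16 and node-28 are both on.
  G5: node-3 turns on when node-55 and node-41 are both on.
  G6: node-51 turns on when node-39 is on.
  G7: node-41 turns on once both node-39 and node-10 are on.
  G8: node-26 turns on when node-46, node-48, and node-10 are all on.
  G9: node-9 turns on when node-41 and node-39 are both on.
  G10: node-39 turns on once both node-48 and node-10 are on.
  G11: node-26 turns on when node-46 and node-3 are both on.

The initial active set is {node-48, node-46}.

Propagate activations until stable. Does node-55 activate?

No

node-55 would need node-16 and node-28 (G4), but node-16 never turns on.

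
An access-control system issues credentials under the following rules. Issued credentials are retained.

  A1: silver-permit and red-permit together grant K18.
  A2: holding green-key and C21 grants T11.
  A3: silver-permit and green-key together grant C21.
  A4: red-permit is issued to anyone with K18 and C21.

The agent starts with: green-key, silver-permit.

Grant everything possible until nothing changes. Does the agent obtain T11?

Holding silver-permit and green-key grants C21 (A3).
Holding green-key and C21 grants T11 (A2).

Yes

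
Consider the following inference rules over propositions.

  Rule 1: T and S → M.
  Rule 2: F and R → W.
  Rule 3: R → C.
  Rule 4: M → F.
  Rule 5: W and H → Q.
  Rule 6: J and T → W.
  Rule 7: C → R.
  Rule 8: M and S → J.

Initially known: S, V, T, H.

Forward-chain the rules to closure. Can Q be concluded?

Yes

From T and S, Rule 1 gives M.
M and S hold, so J follows (Rule 8).
J and T hold, so W follows (Rule 6).
W and H hold, so Q follows (Rule 5).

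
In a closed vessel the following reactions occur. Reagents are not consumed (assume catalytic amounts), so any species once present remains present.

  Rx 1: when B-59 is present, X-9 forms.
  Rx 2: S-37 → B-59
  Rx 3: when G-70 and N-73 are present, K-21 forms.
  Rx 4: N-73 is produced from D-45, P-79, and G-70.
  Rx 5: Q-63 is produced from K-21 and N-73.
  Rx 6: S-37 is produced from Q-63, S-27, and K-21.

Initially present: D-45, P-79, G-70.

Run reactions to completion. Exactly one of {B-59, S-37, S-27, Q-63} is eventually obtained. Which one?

D-45, P-79, and G-70 present → N-73 forms (Rx 4).
G-70 and N-73 present → K-21 forms (Rx 3).
K-21 and N-73 present → Q-63 forms (Rx 5).
B-59 would need S-37 (Rx 2), but S-37 never forms. No rule produces S-27, and it is not given. S-37 would need Q-63, S-27, and K-21 (Rx 6), but S-27 never forms.

Q-63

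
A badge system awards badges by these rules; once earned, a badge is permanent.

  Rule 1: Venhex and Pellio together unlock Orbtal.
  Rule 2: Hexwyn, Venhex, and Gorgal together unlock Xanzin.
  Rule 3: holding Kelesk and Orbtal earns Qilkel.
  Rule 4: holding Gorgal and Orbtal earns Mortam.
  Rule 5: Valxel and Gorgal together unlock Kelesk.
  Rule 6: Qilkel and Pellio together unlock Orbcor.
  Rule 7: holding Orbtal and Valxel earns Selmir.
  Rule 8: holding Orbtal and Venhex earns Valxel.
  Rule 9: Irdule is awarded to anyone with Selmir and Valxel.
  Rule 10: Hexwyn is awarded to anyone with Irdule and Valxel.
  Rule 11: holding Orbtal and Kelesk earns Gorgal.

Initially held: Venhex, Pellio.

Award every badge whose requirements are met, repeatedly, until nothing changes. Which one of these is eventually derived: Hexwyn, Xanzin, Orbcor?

Hexwyn

With Venhex and Pellio, Orbtal is earned (Rule 1).
With Orbtal and Venhex, Valxel is earned (Rule 8).
With Orbtal and Valxel, Selmir is earned (Rule 7).
With Selmir and Valxel, Irdule is earned (Rule 9).
With Irdule and Valxel, Hexwyn is earned (Rule 10).
Xanzin would need Hexwyn, Venhex, and Gorgal (Rule 2), but Gorgal is never earned. Orbcor would need Qilkel and Pellio (Rule 6), but Qilkel is never earned.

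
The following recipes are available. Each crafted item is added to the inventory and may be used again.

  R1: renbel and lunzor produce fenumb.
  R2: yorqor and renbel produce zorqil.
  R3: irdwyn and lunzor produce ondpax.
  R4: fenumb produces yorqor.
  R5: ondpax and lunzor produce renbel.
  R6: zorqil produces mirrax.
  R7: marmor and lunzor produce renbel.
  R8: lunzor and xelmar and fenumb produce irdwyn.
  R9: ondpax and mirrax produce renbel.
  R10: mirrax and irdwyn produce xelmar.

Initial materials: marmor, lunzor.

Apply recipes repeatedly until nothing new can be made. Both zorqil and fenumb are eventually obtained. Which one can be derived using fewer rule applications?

fenumb: marmor and lunzor → renbel (R7). renbel and lunzor → fenumb (R1). [2 rule applications]
zorqil: marmor and lunzor → renbel (R7). Using R1, renbel and lunzor make fenumb. fenumb → yorqor (R4). Using R2, yorqor and renbel make zorqil. [4 rule applications]
fenumb needs fewer.

fenumb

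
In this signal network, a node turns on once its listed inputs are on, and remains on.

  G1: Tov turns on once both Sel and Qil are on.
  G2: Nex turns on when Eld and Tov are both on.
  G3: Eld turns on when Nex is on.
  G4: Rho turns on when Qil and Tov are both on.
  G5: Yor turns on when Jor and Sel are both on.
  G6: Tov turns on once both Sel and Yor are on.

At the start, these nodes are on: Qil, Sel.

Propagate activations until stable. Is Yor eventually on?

Yor would need Jor and Sel (G5), but Jor never turns on.

No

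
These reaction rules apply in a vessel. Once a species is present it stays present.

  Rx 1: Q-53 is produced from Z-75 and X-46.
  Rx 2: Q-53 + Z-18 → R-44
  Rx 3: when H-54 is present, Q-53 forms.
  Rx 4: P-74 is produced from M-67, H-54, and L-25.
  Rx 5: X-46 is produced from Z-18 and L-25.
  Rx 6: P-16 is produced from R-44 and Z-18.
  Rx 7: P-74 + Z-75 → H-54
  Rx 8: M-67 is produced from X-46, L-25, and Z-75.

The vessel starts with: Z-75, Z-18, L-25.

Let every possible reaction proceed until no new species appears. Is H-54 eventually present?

No

H-54 would need P-74 and Z-75 (Rx 7), but P-74 never forms.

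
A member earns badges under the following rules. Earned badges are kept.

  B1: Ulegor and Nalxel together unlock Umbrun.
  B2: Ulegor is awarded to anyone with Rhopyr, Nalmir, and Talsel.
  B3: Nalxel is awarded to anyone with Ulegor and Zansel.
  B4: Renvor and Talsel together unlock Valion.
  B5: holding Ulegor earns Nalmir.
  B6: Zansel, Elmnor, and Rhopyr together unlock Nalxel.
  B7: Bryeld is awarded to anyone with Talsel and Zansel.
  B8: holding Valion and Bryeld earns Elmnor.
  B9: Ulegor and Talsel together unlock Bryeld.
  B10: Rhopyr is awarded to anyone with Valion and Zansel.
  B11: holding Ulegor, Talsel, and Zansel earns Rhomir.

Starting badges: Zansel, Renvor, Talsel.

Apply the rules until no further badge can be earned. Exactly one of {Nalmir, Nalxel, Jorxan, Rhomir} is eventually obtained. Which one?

Nalxel

With Renvor and Talsel, Valion is earned (B4).
With Talsel and Zansel, Bryeld is earned (B7).
With Valion and Bryeld, Elmnor is earned (B8).
With Valion and Zansel, Rhopyr is earned (B10).
With Zansel, Elmnor, and Rhopyr, Nalxel is earned (B6).
No rule produces Jorxan, and it is not given. Rhomir would need Ulegor, Talsel, and Zansel (B11), but Ulegor is never earned. Nalmir would need Ulegor (B5), but Ulegor is never earned.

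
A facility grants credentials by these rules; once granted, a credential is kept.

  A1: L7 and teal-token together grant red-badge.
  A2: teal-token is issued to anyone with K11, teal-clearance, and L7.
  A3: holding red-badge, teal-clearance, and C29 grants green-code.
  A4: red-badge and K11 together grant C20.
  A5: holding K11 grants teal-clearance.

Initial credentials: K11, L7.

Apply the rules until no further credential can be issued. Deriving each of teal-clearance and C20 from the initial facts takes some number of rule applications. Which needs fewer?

teal-clearance

teal-clearance: Holding K11 grants teal-clearance (A5). [1 rule application]
C20: Holding K11 grants teal-clearance (A5). Holding K11, teal-clearance, and L7 grants teal-token (A2). Holding L7 and teal-token grants red-badge (A1). Holding red-badge and K11 grants C20 (A4). [4 rule applications]
teal-clearance needs fewer.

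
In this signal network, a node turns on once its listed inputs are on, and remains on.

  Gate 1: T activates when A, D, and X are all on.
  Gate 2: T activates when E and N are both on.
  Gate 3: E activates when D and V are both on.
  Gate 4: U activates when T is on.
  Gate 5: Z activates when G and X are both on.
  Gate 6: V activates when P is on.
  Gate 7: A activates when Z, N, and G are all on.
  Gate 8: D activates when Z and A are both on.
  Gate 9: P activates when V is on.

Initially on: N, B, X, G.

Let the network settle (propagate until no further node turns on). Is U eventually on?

G and X are on, so Z activates (Gate 5).
Z, N, and G are on, so A activates (Gate 7).
Gate 8: Z and A on → D on.
A, D, and X are on, so T activates (Gate 1).
Gate 4: T on → U on.

Yes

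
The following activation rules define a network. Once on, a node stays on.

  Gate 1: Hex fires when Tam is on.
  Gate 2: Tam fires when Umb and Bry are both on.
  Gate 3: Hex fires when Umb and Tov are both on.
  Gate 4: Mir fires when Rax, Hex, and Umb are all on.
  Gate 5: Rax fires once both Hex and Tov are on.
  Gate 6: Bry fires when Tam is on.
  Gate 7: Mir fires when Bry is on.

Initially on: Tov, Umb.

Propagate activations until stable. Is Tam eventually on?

No

Tam would need Umb and Bry (Gate 2), but Bry never turns on.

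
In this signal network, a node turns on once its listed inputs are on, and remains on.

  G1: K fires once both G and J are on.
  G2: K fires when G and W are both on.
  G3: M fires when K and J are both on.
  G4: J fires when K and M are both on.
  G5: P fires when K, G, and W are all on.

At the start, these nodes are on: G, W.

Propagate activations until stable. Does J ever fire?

No

J would need K and M (G4), but M never turns on.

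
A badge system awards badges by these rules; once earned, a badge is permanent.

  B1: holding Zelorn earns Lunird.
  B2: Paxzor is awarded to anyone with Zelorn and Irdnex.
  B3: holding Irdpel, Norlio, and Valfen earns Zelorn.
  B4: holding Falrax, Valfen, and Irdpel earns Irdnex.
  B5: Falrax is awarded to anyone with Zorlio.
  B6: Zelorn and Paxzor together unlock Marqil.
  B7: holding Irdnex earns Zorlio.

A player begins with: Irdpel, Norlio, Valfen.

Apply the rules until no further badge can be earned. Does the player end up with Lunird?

Yes

With Irdpel, Norlio, and Valfen, Zelorn is earned (B3).
With Zelorn, Lunird is earned (B1).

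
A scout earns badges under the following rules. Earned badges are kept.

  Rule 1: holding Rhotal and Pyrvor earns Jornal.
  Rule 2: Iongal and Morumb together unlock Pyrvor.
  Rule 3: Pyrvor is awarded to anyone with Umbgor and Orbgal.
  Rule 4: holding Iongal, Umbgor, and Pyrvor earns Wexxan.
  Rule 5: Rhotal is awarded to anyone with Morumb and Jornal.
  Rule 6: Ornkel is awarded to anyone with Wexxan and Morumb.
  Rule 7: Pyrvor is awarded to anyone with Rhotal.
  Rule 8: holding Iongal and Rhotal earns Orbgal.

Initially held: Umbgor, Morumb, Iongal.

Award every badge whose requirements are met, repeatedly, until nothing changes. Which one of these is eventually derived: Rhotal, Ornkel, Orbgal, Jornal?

Ornkel

With Iongal and Morumb, Pyrvor is earned (Rule 2).
With Iongal, Umbgor, and Pyrvor, Wexxan is earned (Rule 4).
With Wexxan and Morumb, Ornkel is earned (Rule 6).
Rhotal would need Morumb and Jornal (Rule 5), but Jornal is never earned. Orbgal would need Iongal and Rhotal (Rule 8), but Rhotal is never earned. Jornal would need Rhotal and Pyrvor (Rule 1), but Rhotal is never earned.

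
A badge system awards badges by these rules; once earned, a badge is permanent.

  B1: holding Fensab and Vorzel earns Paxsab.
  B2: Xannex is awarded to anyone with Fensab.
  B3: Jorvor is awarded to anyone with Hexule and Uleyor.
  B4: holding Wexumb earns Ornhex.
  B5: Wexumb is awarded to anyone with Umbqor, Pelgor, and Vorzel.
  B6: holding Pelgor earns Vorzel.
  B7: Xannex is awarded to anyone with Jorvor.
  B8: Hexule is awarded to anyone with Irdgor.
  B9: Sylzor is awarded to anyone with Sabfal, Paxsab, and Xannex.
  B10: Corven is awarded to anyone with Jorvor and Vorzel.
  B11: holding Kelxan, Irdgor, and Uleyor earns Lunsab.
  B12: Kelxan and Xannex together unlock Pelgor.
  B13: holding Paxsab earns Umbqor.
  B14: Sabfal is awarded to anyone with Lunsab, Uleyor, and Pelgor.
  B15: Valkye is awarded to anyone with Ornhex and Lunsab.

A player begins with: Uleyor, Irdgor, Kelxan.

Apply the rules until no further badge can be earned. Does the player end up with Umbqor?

Umbqor would need Paxsab (B13), but Paxsab is never earned.

No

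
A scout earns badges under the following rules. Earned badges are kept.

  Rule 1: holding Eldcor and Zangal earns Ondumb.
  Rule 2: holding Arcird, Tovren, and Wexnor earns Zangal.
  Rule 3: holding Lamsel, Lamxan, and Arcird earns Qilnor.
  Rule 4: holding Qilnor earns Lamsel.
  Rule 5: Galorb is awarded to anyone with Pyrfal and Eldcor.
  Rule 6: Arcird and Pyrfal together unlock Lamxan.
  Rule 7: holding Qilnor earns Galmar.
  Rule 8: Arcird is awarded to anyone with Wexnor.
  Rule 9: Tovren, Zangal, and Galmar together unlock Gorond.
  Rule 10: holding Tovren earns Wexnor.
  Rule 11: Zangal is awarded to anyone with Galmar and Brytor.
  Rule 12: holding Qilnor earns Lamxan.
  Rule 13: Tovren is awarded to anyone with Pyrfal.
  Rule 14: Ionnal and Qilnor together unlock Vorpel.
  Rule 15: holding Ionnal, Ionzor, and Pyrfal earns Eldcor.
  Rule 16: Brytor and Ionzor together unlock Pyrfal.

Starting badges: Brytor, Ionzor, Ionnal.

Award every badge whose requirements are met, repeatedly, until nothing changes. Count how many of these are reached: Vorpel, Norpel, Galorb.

With Brytor and Ionzor, Pyrfal is earned (Rule 16).
With Ionnal, Ionzor, and Pyrfal, Eldcor is earned (Rule 15).
With Pyrfal and Eldcor, Galorb is earned (Rule 5).
Vorpel would need Ionnal and Qilnor (Rule 14), but Qilnor is never earned.
No rule produces Norpel, and it is not given.
Galorb: reached.
Reached: Galorb — 1 of the 3.

1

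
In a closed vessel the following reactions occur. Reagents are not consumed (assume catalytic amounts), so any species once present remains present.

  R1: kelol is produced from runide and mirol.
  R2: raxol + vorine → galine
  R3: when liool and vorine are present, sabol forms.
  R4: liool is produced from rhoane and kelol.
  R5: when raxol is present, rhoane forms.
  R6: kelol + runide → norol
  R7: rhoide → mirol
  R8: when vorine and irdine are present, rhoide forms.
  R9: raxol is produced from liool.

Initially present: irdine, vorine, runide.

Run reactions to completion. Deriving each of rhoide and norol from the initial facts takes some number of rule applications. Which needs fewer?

rhoide

rhoide: vorine and irdine present → rhoide forms (R8). [1 rule application]
norol: vorine and irdine present → rhoide forms (R8). rhoide present → mirol forms (R7). runide and mirol present → kelol forms (R1). kelol and runide present → norol forms (R6). [4 rule applications]
rhoide needs fewer.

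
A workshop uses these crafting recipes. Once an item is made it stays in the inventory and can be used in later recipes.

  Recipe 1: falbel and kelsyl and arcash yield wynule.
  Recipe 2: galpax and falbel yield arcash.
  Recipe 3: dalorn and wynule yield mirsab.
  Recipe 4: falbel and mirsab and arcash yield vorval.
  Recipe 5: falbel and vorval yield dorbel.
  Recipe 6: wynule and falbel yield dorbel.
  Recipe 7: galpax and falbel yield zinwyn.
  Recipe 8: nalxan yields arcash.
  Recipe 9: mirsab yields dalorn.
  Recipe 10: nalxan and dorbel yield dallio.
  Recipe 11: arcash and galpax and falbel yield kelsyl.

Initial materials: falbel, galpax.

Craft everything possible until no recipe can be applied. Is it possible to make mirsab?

mirsab would need dalorn and wynule (Recipe 3), but dalorn is never obtained.

No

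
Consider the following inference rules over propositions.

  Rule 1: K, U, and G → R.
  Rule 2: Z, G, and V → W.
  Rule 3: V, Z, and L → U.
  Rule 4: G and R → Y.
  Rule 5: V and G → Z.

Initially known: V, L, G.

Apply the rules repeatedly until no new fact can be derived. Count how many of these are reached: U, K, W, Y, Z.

3

V and G hold, so Z follows (Rule 5).
Z, G, and V hold, so W follows (Rule 2).
From V, Z, and L, Rule 3 gives U.
U: reached.
No rule produces K, and it is not given.
W: reached.
Y would need G and R (Rule 4), but R is never established.
Z: reached.
Reached: U, W, and Z — 3 of the 5.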